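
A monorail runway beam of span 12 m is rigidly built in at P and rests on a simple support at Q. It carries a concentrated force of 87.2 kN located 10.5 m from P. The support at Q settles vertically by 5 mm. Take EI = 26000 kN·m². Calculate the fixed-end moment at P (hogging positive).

Choose R_Q as the redundant. The primary structure is the cantilever fixed at P.
Deflection at Q on the released cantilever, summing each load's contribution:
  point load 87.2 at a = 10.5: Pa²(3L − a)/(6EI) = 40859/EI
Tip deflection under a unit load at Q: L³/(3EI) = 576/EI.
With EI = 26000 kN·m²: δ_0 = 1.5715 m and δ_{QQ} = 0.022154 m/kN.
Compatibility — the beam at Q must follow the support down by 0.005 m: δ_0 − R_Q·δ_{QQ} = 0.005, so R_Q = (1.5715 − 0.005)/0.022154 = 70.71 kN.
Moment equilibrium about P: M_P = Σ(load moments about P) − R_Q·L = 915.6 − 70.71×12 = 67.09 kN·m.

M_P = 67.09 kN·m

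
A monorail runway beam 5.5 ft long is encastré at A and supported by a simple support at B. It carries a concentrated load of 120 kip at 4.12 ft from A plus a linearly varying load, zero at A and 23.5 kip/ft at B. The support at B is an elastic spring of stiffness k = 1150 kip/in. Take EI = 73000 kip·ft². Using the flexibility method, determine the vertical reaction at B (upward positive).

R_B = 101.6 kip

Choose R_B as the redundant. The primary structure is the cantilever fixed at A.
Downward deflection at the released point B due to the loads:
  point load 120 at a = 4.12: Pa²(3L − a)/(6EI) = 4203/EI
  triangular load, peak 23.5 at the free end: 11w₀L⁴/(120EI) = 1971/EI
  δ_0 = 6174/EI
Flexibility coefficient — unit upward force at B: δ_{BB} = L³/(3EI) = 55.46/EI.
With EI = 73000 kip·ft²: δ_0 = 0.084576 ft and δ_{BB} = 0.00076 ft/kip.
Compatibility — the spring shortens by R_B/k under the reaction it provides: δ_0 − R_B·δ_{BB} = R_B/k. With 1/k = 1/(1150×12) ft/kip = 0.000072 ft/kip, R_B = δ_0 / (δ_{BB} + 1/k) = 0.084576 / (0.00076 + 0.000072) = 101.6 kip.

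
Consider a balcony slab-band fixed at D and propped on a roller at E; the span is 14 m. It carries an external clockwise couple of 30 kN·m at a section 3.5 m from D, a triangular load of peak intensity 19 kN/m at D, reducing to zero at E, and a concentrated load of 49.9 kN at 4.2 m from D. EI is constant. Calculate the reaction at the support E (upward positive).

Remove the prop at E; the released (primary) structure is a cantilever built in at D.
Free-end deflection of the primary structure under the applied loading (downward +):
  clockwise couple 30 at a = 3.5: M₀a(2L − a)/(2EI) = 1286/EI
  triangular load, peak 19 at the fixed end: w₀L⁴/(30EI) = 24330/EI
  point load 49.9 at a = 4.2: Pa²(3L − a)/(6EI) = 5545/EI
  δ_0 = 31162/EI
Flexibility coefficient — unit upward force at E: δ_{EE} = L³/(3EI) = 914.7/EI.
The prop prevents deflection at E: R_E = δ_0/δ_{EE} = 31162/914.7 = 34.07 kN.

R_E = 34.07 kN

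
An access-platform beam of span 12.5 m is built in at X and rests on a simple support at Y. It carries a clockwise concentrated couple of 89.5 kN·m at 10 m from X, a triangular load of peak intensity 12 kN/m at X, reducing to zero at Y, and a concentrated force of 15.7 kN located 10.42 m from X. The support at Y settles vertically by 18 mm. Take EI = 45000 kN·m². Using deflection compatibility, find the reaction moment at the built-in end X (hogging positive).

M_X = 117 kN·m

Remove the prop at Y; the released (primary) structure is a cantilever built in at X.
Downward deflection at the released point Y due to the loads:
  clockwise couple 89.5 at a = 10: M₀a(2L − a)/(2EI) = 6712/EI
  triangular load, peak 12 at the fixed end: w₀L⁴/(30EI) = 9766/EI
  point load 15.7 at a = 10.42: Pa²(3L − a)/(6EI) = 7694/EI
  δ_0 = 24172/EI
Flexibility coefficient — unit upward force at Y: δ_{YY} = L³/(3EI) = 651/EI.
With EI = 45000 kN·m²: δ_0 = 0.53715 m and δ_{YY} = 0.014468 m/kN.
Compatibility — the beam at Y must follow the support down by 0.018 m: δ_0 − R_Y·δ_{YY} = 0.018, so R_Y = (0.53715 − 0.018)/0.014468 = 35.88 kN.
Moment equilibrium about X: M_X = Σ(load moments about X) − R_Y·L = 565.6 − 35.88×12.5 = 117 kN·m.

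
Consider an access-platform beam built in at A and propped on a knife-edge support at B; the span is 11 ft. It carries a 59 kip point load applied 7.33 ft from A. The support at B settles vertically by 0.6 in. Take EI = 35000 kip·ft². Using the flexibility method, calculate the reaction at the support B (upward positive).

Remove the prop at B; the released (primary) structure is a cantilever built in at A.
Primary-structure tip deflection at B by superposition:
  point load 59 at a = 7.33: Pa²(3L − a)/(6EI) = 13562/EI
Flexibility coefficient — unit upward force at B: δ_{BB} = L³/(3EI) = 443.7/EI.
With EI = 35000 kip·ft²: δ_0 = 0.3875 ft and δ_{BB} = 0.012676 ft/kip.
Compatibility — the beam at B must follow the support down by 0.05 ft: δ_0 − R_B·δ_{BB} = 0.05, so R_B = (0.3875 − 0.05)/0.012676 = 26.62 kip.

R_B = 26.62 kip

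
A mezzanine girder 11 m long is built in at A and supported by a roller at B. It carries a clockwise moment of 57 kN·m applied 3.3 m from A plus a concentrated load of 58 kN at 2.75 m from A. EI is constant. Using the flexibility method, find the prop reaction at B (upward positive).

R_B = 8.948 kN

Release the roller at B. Primary structure: cantilever fixed at A.
Primary-structure tip deflection at B by superposition:
  clockwise couple 57 at a = 3.3: M₀a(2L − a)/(2EI) = 1759/EI
  point load 58 at a = 2.75: Pa²(3L − a)/(6EI) = 2211/EI
  δ_0 = 3970/EI
Tip deflection under a unit load at B: L³/(3EI) = 443.7/EI.
The prop prevents deflection at B: R_B = δ_0/δ_{BB} = 3970/443.7 = 8.948 kN.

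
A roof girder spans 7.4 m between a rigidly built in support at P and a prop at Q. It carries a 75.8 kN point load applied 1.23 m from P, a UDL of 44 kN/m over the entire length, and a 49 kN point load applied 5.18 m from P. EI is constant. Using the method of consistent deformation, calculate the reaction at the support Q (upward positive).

Remove the prop at Q; the released (primary) structure is a cantilever built in at P.
Deflection at Q on the released cantilever, summing each load's contribution:
  point load 75.8 at a = 1.23: Pa²(3L − a)/(6EI) = 400.8/EI
  UDL 44: wL⁴/(8EI) = 16493/EI
  point load 49 at a = 5.18: Pa²(3L − a)/(6EI) = 3730/EI
  δ_0 = 20623/EI
Flexibility coefficient — unit upward force at Q: δ_{QQ} = L³/(3EI) = 135.1/EI.
The prop prevents deflection at Q: R_Q = δ_0/δ_{QQ} = 20623/135.1 = 152.7 kN.

R_Q = 152.7 kN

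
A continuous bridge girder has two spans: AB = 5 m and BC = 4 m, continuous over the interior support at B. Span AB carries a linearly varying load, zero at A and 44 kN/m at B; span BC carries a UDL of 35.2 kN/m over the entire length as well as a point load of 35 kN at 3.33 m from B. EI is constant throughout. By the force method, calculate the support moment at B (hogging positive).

M_B = 77.09 kN·m

Release continuity at B by inserting a hinge; the redundant is the internal moment M_B. The primary structure is two simply-supported spans AB and BC.
Discontinuity in slope at B on the released structure — sum the simple-span end rotations:
  span AB: triangular load, peak 44: w₀L³/(45EI) = 122.2/EI
  span BC: UDL 35.2: wL³/(24EI) = 93.87/EI
  span BC: point load 35 at a = 3.33: Pab(L + b)/(6LEI) = 15.19/EI
  relative rotation θ_0 = (122.2 + 109.1)/EI = 231.3/EI
A unit hogging moment at B produces rotation L₁/(3EI) + L₂/(3EI) = 3/EI.
Slope continuity at B: θ_0 = M_B·3/EI, so M_B = 231.3/3 = 77.09 kN·m (hogging).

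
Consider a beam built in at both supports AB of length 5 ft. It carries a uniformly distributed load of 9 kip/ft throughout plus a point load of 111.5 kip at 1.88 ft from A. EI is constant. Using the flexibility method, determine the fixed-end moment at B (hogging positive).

M_B = 67.93 kip·ft

Take the two fixed-end moments M_A, M_B as redundants; the released structure is the simple span AB.
On the primary (simply-supported) span, the end slopes from the loading are:
  at A: UDL 9: wL³/(24EI) = 46.88/EI
  at B: UDL 9: wL³/(24EI) = 46.88/EI
  at A: point load 111.5 at a = 1.88: Pab(L + b)/(6LEI) = 177/EI
  at B: point load 111.5 at a = 1.88: Pab(L + a)/(6LEI) = 150/EI
  θ_A0 = 223.9/EI,  θ_B0 = 196.9/EI
Flexibility coefficients: a unit moment at one end gives L/(3EI) there and L/(6EI) at the far end, so f₁₁ = f₂₂ = 1.667/EI and f₁₂ = f₂₁ = 0.8333/EI.
Compatibility — zero rotation at each built-in end:
  1.667 M_A + 0.8333 M_B = 223.9
  0.8333 M_A + 1.667 M_B = 196.9
Solving the pair gives M_A = 100.4 kip·ft and M_B = 67.93 kip·ft (hogging).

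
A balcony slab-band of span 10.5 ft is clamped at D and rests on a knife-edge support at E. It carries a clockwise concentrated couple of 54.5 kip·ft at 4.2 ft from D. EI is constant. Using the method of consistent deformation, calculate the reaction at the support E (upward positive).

R_E = 4.983 kip

Remove the prop at E; the released (primary) structure is a cantilever built in at D.
Free-end deflection of the primary structure under the applied loading (downward +):
  clockwise couple 54.5 at a = 4.2: M₀a(2L − a)/(2EI) = 1923/EI
Flexibility coefficient — unit upward force at E: δ_{EE} = L³/(3EI) = 385.9/EI.
The prop prevents deflection at E: R_E = δ_0/δ_{EE} = 1923/385.9 = 4.983 kip.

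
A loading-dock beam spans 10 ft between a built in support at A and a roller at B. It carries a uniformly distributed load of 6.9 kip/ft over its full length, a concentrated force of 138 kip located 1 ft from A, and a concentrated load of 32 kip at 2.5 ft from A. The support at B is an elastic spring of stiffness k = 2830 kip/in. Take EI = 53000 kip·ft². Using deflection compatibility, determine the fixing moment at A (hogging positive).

Release the roller at B. Primary structure: cantilever fixed at A.
Primary-structure tip deflection at B by superposition:
  UDL 6.9: wL⁴/(8EI) = 8625/EI
  point load 138 at a = 1: Pa²(3L − a)/(6EI) = 667/EI
  point load 32 at a = 2.5: Pa²(3L − a)/(6EI) = 916.7/EI
  δ_0 = 10209/EI
Flexibility coefficient — unit upward force at B: δ_{BB} = L³/(3EI) = 333.3/EI.
With EI = 53000 kip·ft²: δ_0 = 0.19262 ft and δ_{BB} = 0.006289 ft/kip.
Compatibility — the spring shortens by R_B/k under the reaction it provides: δ_0 − R_B·δ_{BB} = R_B/k. With 1/k = 1/(2830×12) ft/kip = 0.000029 ft/kip, R_B = δ_0 / (δ_{BB} + 1/k) = 0.19262 / (0.006289 + 0.000029) = 30.48 kip.
Moment equilibrium about A: M_A = Σ(load moments about A) − R_B·L = 563 − 30.48×10 = 258.2 kip·ft.

M_A = 258.2 kip·ft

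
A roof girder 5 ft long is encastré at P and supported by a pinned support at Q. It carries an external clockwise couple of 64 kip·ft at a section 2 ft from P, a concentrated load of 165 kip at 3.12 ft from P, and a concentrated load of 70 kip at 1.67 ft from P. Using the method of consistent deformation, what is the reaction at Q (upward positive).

R_Q = 99.02 kip

Release the roller at Q. Primary structure: cantilever fixed at P.
Primary-structure tip deflection at Q by superposition:
  clockwise couple 64 at a = 2: M₀a(2L − a)/(2EI) = 512/EI
  point load 165 at a = 3.12: Pa²(3L − a)/(6EI) = 3180/EI
  point load 70 at a = 1.67: Pa²(3L − a)/(6EI) = 433.7/EI
  δ_0 = 4126/EI
Tip deflection under a unit load at Q: L³/(3EI) = 41.67/EI.
The prop prevents deflection at Q: R_Q = δ_0/δ_{QQ} = 4126/41.67 = 99.02 kip.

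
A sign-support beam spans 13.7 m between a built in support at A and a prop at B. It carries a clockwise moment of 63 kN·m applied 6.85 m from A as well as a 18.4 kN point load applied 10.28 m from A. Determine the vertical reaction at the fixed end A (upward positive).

R_A = 1.573 kN

Take the reaction at B as the redundant and release it; the primary structure is a cantilever fixed at A.
Deflection at B on the released cantilever, summing each load's contribution:
  clockwise couple 63 at a = 6.85: M₀a(2L − a)/(2EI) = 4434/EI
  point load 18.4 at a = 10.28: Pa²(3L − a)/(6EI) = 9988/EI
  δ_0 = 14422/EI
Flexibility coefficient — unit upward force at B: δ_{BB} = L³/(3EI) = 857.1/EI.
Compatibility at B: δ_0 − R_B·δ_{BB} = 0, so R_B = 14422/857.1 = 16.83 kN.
Vertical equilibrium: R_A = ΣP − R_B = 18.4 − 16.83 = 1.573 kN.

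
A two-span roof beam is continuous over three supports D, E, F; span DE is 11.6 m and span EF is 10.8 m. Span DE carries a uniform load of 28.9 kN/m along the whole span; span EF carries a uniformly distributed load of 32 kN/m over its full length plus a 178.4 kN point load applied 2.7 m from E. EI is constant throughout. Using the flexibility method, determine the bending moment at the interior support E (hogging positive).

M_E = 629.1 kN·m

Release continuity at E by inserting a hinge; the redundant is the internal moment M_E. The primary structure is two simply-supported spans DE and EF.
Rotations at E on the released spans (each span's end-slope, ×1/EI):
  span DE: UDL 28.9: wL³/(24EI) = 1880/EI
  span EF: UDL 32: wL³/(24EI) = 1680/EI
  span EF: point load 178.4 at a = 2.7: Pab(L + b)/(6LEI) = 1138/EI
  relative rotation θ_0 = (1880 + 2818)/EI = 4697/EI
A unit hogging moment at E produces rotation L₁/(3EI) + L₂/(3EI) = 7.467/EI.
Slope continuity at E: θ_0 = M_E·7.467/EI, so M_E = 4697/7.467 = 629.1 kN·m (hogging).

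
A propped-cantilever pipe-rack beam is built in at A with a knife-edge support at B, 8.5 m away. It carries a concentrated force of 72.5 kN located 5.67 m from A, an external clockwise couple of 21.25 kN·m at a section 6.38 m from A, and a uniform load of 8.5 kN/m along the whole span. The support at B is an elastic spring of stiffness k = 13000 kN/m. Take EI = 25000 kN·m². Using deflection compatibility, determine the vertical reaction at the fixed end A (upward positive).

R_A = 77.14 kN

Remove the prop at B; the released (primary) structure is a cantilever built in at A.
Deflection at B on the released cantilever, summing each load's contribution:
  point load 72.5 at a = 5.67: Pa²(3L − a)/(6EI) = 7703/EI
  clockwise couple 21.25 at a = 6.38: M₀a(2L − a)/(2EI) = 719.9/EI
  UDL 8.5: wL⁴/(8EI) = 5546/EI
  δ_0 = 13969/EI
Flexibility coefficient — unit upward force at B: δ_{BB} = L³/(3EI) = 204.7/EI.
With EI = 25000 kN·m²: δ_0 = 0.55878 m and δ_{BB} = 0.008188 m/kN.
Compatibility — the spring shortens by R_B/k under the reaction it provides: δ_0 − R_B·δ_{BB} = R_B/k. With 1/k = 0.000077 m/kN, R_B = δ_0 / (δ_{BB} + 1/k) = 0.55878 / (0.008188 + 0.000077) = 67.61 kN.
Vertical equilibrium: R_A = ΣP − R_B = 144.8 − 67.61 = 77.14 kN.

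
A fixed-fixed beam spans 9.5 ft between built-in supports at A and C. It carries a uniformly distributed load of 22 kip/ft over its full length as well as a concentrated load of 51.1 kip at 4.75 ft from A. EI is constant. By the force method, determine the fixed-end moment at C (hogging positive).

Take the two fixed-end moments M_A, M_C as redundants; the released structure is the simple span AC.
Simple-span end rotations at A and C under the given loads:
  at A: UDL 22: wL³/(24EI) = 785.9/EI
  at C: UDL 22: wL³/(24EI) = 785.9/EI
  at A: point load 51.1 at a = 4.75: Pab(L + b)/(6LEI) = 288.2/EI
  at C: point load 51.1 at a = 4.75: Pab(L + a)/(6LEI) = 288.2/EI
  θ_A0 = 1074/EI,  θ_C0 = 1074/EI
Flexibility coefficients: a unit moment at one end gives L/(3EI) there and L/(6EI) at the far end, so f₁₁ = f₂₂ = 3.167/EI and f₁₂ = f₂₁ = 1.583/EI.
Compatibility — zero rotation at each built-in end:
  3.167 M_A + 1.583 M_C = 1074
  1.583 M_A + 3.167 M_C = 1074
Solving the pair gives M_A = 226.1 kip·ft and M_C = 226.1 kip·ft (hogging).

M_C = 226.1 kip·ft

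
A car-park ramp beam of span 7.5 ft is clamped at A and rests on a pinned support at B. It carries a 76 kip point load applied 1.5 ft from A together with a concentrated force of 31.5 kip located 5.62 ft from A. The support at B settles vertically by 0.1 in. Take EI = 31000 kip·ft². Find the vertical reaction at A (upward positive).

R_A = 85.18 kip

Remove the prop at B; the released (primary) structure is a cantilever built in at A.
Deflection at B on the released cantilever, summing each load's contribution:
  point load 76 at a = 1.5: Pa²(3L − a)/(6EI) = 598.5/EI
  point load 31.5 at a = 5.62: Pa²(3L − a)/(6EI) = 2799/EI
  δ_0 = 3398/EI
Tip deflection under a unit load at B: L³/(3EI) = 140.6/EI.
With EI = 31000 kip·ft²: δ_0 = 0.1096 ft and δ_{BB} = 0.004536 ft/kip.
Compatibility — the beam at B must follow the support down by 0.008333 ft: δ_0 − R_B·δ_{BB} = 0.008333, so R_B = (0.1096 − 0.008333)/0.004536 = 22.32 kip.
Vertical equilibrium: R_A = ΣP − R_B = 107.5 − 22.32 = 85.18 kip.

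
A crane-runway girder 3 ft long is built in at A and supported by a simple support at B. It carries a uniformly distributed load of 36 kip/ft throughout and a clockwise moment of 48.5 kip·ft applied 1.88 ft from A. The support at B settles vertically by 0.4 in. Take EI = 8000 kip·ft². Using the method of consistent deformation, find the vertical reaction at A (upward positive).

Take the reaction at B as the redundant and release it; the primary structure is a cantilever fixed at A.
Free-end deflection of the primary structure under the applied loading (downward +):
  UDL 36: wL⁴/(8EI) = 364.5/EI
  clockwise couple 48.5 at a = 1.88: M₀a(2L − a)/(2EI) = 187.8/EI
  δ_0 = 552.3/EI
Tip deflection under a unit load at B: L³/(3EI) = 9/EI.
With EI = 8000 kip·ft²: δ_0 = 0.069041 ft and δ_{BB} = 0.001125 ft/kip.
Compatibility — the beam at B must follow the support down by 0.03333 ft: δ_0 − R_B·δ_{BB} = 0.03333, so R_B = (0.069041 − 0.03333)/0.001125 = 31.74 kip.
Vertical equilibrium: R_A = ΣP − R_B = 108 − 31.74 = 76.26 kip.

R_A = 76.26 kip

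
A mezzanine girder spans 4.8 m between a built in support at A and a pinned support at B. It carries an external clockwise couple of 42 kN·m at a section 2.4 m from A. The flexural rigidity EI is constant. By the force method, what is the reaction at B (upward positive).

Take the reaction at B as the redundant and release it; the primary structure is a cantilever fixed at A.
Free-end deflection of the primary structure under the applied loading (downward +):
  clockwise couple 42 at a = 2.4: M₀a(2L − a)/(2EI) = 362.9/EI
Tip deflection under a unit load at B: L³/(3EI) = 36.86/EI.
The prop prevents deflection at B: R_B = δ_0/δ_{BB} = 362.9/36.86 = 9.844 kN.

R_B = 9.844 kN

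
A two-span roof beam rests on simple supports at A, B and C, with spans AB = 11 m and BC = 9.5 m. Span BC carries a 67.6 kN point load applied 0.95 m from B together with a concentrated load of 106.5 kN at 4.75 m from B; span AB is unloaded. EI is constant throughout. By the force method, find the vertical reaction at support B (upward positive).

R_B = 136.3 kN

Insert a hinge at B; M_B is the redundant, and each span becomes simply supported.
Rotations at B on the released spans (each span's end-slope, ×1/EI):
  span BC: point load 67.6 at a = 0.95: Pab(L + b)/(6LEI) = 173.9/EI
  span BC: point load 106.5 at a = 4.75: Pab(L + b)/(6LEI) = 600.7/EI
  relative rotation θ_0 = (0 + 774.6)/EI = 774.6/EI
A unit hogging moment at B produces rotation L₁/(3EI) + L₂/(3EI) = 6.833/EI.
Slope continuity at B: θ_0 = M_B·6.833/EI, so M_B = 774.6/6.833 = 113.4 kN·m (hogging).
Span AB, ΣM about A with M_B applied at B: R_B^{AB}·11 = 0 + 113.4, so R_B^{AB} = 10.31 kN and R_A = 0 − 10.31 = -10.31 kN.
Span BC, ΣM about C: R_B^{BC}·9.5 = 1084 + 113.4, so R_B^{BC} = 126 kN and R_C = 174.1 − 126 = 48.08 kN.
R_B = 10.31 + 126 = 136.3 kN.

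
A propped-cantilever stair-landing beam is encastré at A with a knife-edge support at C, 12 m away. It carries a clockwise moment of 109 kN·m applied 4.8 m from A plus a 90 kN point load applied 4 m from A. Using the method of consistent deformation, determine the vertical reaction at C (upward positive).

Release the roller at C. Primary structure: cantilever fixed at A.
Downward deflection at the released point C due to the loads:
  clockwise couple 109 at a = 4.8: M₀a(2L − a)/(2EI) = 5023/EI
  point load 90 at a = 4: Pa²(3L − a)/(6EI) = 7680/EI
  δ_0 = 12703/EI
Tip deflection under a unit load at C: L³/(3EI) = 576/EI.
The prop prevents deflection at C: R_C = δ_0/δ_{CC} = 12703/576 = 22.05 kN.

R_C = 22.05 kN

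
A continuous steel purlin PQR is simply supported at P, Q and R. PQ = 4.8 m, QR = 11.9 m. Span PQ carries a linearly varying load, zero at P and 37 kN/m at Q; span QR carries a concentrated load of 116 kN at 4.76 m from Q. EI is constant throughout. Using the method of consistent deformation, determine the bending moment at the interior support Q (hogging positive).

Release continuity at Q by inserting a hinge; the redundant is the internal moment M_Q. The primary structure is two simply-supported spans PQ and QR.
End slopes at the hinge Q, treating each span as simply supported:
  span PQ: triangular load, peak 37: w₀L³/(45EI) = 90.93/EI
  span QR: point load 116 at a = 4.76: Pab(L + b)/(6LEI) = 1051/EI
  relative rotation θ_0 = (90.93 + 1051)/EI = 1142/EI
A unit hogging moment at Q produces rotation L₁/(3EI) + L₂/(3EI) = 5.567/EI.
Compatibility: M_Q·(L₁+L₂)/(3EI) = θ_0, giving M_Q = 205.2 kN·m (hogging).

M_Q = 205.2 kN·m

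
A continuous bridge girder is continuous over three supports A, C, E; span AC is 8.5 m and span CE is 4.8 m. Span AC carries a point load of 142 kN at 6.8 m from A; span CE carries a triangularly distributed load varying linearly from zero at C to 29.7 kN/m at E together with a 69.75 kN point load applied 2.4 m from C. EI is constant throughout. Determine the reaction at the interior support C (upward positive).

Release continuity at C by inserting a hinge; the redundant is the internal moment M_C. The primary structure is two simply-supported spans AC and CE.
End slopes at the hinge C, treating each span as simply supported:
  span AC: point load 142 at a = 6.8: Pab(L + a)/(6LEI) = 492.5/EI
  span CE: triangular load, peak 29.7: 7w₀L³/(360EI) = 63.87/EI
  span CE: point load 69.75 at a = 2.4: Pab(L + b)/(6LEI) = 100.4/EI
  relative rotation θ_0 = (492.5 + 164.3)/EI = 656.8/EI
A unit hogging moment at C produces rotation L₁/(3EI) + L₂/(3EI) = 4.433/EI.
Slope continuity at C: θ_0 = M_C·4.433/EI, so M_C = 656.8/4.433 = 148.1 kN·m (hogging).
Span AC, ΣM about A with M_C applied at C: R_C^{AC}·8.5 = 965.6 + 148.1, so R_C^{AC} = 131 kN and R_A = 142 − 131 = 10.97 kN.
Span CE, ΣM about E: R_C^{CE}·4.8 = 281.4 + 148.1, so R_C^{CE} = 89.5 kN and R_E = 141 − 89.5 = 51.53 kN.
R_C = 131 + 89.5 = 220.5 kN.

R_C = 220.5 kN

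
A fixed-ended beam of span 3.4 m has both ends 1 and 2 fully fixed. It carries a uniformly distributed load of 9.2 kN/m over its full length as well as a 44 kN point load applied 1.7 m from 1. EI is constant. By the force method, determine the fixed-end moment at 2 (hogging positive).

M_2 = 27.56 kN·m

Take the two fixed-end moments M_1, M_2 as redundants; the released structure is the simple span 12.
End rotations of the released simple span under the applied load (×1/EI):
  at 1: UDL 9.2: wL³/(24EI) = 15.07/EI
  at 2: UDL 9.2: wL³/(24EI) = 15.07/EI
  at 1: point load 44 at a = 1.7: Pab(L + b)/(6LEI) = 31.79/EI
  at 2: point load 44 at a = 1.7: Pab(L + a)/(6LEI) = 31.79/EI
  θ_10 = 46.86/EI,  θ_20 = 46.86/EI
Flexibility coefficients: a unit moment at one end gives L/(3EI) there and L/(6EI) at the far end, so f₁₁ = f₂₂ = 1.133/EI and f₁₂ = f₂₁ = 0.5667/EI.
Compatibility — zero rotation at each built-in end:
  1.133 M_1 + 0.5667 M_2 = 46.86
  0.5667 M_1 + 1.133 M_2 = 46.86
Solving the pair gives M_1 = 27.56 kN·m and M_2 = 27.56 kN·m (hogging).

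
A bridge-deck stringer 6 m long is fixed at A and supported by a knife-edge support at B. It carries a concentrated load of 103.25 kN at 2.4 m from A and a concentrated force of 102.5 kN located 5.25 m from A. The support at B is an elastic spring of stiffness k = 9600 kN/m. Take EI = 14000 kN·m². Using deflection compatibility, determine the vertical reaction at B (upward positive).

Choose R_B as the redundant. The primary structure is the cantilever fixed at A.
Free-end deflection of the primary structure under the applied loading (downward +):
  point load 103.25 at a = 2.4: Pa²(3L − a)/(6EI) = 1546/EI
  point load 102.5 at a = 5.25: Pa²(3L − a)/(6EI) = 6003/EI
  δ_0 = 7550/EI
Tip deflection under a unit load at B: L³/(3EI) = 72/EI.
With EI = 14000 kN·m²: δ_0 = 0.53927 m and δ_{BB} = 0.005143 m/kN.
Compatibility — the spring shortens by R_B/k under the reaction it provides: δ_0 − R_B·δ_{BB} = R_B/k. With 1/k = 0.000104 m/kN, R_B = δ_0 / (δ_{BB} + 1/k) = 0.53927 / (0.005143 + 0.000104) = 102.8 kN.

R_B = 102.8 kN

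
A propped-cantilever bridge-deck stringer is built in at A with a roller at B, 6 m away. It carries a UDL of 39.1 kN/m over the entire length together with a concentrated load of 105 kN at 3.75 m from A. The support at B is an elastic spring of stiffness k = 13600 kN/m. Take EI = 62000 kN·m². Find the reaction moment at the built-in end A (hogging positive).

Release the roller at B. Primary structure: cantilever fixed at A.
Free-end deflection of the primary structure under the applied loading (downward +):
  UDL 39.1: wL⁴/(8EI) = 6334/EI
  point load 105 at a = 3.75: Pa²(3L − a)/(6EI) = 3507/EI
  δ_0 = 9841/EI
Tip deflection under a unit load at B: L³/(3EI) = 72/EI.
With EI = 62000 kN·m²: δ_0 = 0.15873 m and δ_{BB} = 0.001161 m/kN.
Compatibility — the spring shortens by R_B/k under the reaction it provides: δ_0 − R_B·δ_{BB} = R_B/k. With 1/k = 0.000074 m/kN, R_B = δ_0 / (δ_{BB} + 1/k) = 0.15873 / (0.001161 + 0.000074) = 128.5 kN.
Moment equilibrium about A: M_A = Σ(load moments about A) − R_B·L = 1098 − 128.5×6 = 326.3 kN·m.

M_A = 326.3 kN·m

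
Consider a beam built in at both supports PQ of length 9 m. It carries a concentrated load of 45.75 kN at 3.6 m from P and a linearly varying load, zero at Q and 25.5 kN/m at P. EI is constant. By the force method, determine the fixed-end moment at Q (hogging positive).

Release both end moments; the primary structure is a simply-supported span PQ with redundants M_P and M_Q.
On the primary (simply-supported) span, the end slopes from the loading are:
  at P: point load 45.75 at a = 3.6: Pab(L + b)/(6LEI) = 237.2/EI
  at Q: point load 45.75 at a = 3.6: Pab(L + a)/(6LEI) = 207.5/EI
  at P: triangular load, peak 25.5: w₀L³/(45EI) = 413.1/EI
  at Q: triangular load, peak 25.5: 7w₀L³/(360EI) = 361.5/EI
  θ_P0 = 650.3/EI,  θ_Q0 = 569/EI
Flexibility coefficients: a unit moment at one end gives L/(3EI) there and L/(6EI) at the far end, so f₁₁ = f₂₂ = 3/EI and f₁₂ = f₂₁ = 1.5/EI.
Compatibility — zero rotation at each built-in end:
  3 M_P + 1.5 M_Q = 650.3
  1.5 M_P + 3 M_Q = 569
Solving the pair gives M_P = 162.6 kN·m and M_Q = 108.4 kN·m (hogging).

M_Q = 108.4 kN·m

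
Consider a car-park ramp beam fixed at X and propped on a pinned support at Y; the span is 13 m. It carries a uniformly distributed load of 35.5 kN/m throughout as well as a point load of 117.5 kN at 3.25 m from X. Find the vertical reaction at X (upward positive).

Take the reaction at Y as the redundant and release it; the primary structure is a cantilever fixed at X.
Free-end deflection of the primary structure under the applied loading (downward +):
  UDL 35.5: wL⁴/(8EI) = 126739/EI
  point load 117.5 at a = 3.25: Pa²(3L − a)/(6EI) = 7395/EI
  δ_0 = 134134/EI
Flexibility coefficient — unit upward force at Y: δ_{YY} = L³/(3EI) = 732.3/EI.
Compatibility at Y: δ_0 − R_Y·δ_{YY} = 0, so R_Y = 134134/732.3 = 183.2 kN.
Vertical equilibrium: R_X = ΣP − R_Y = 579 − 183.2 = 395.8 kN.

R_X = 395.8 kN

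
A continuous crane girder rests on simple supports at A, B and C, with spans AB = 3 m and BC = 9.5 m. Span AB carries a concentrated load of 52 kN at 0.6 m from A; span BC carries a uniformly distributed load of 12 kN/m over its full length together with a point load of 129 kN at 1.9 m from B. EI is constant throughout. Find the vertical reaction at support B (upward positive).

Take M_B as the redundant. Released structure: two simple spans AB and BC with a hinge at B.
Rotations at B on the released spans (each span's end-slope, ×1/EI):
  span AB: point load 52 at a = 0.6: Pab(L + a)/(6LEI) = 14.98/EI
  span BC: UDL 12: wL³/(24EI) = 428.7/EI
  span BC: point load 129 at a = 1.9: Pab(L + b)/(6LEI) = 558.8/EI
  relative rotation θ_0 = (14.98 + 987.5)/EI = 1002/EI
A unit hogging moment at B produces rotation L₁/(3EI) + L₂/(3EI) = 4.167/EI.
Slope continuity at B: θ_0 = M_B·4.167/EI, so M_B = 1002/4.167 = 240.6 kN·m (hogging).
Span AB, ΣM about A with M_B applied at B: R_B^{AB}·3 = 31.2 + 240.6, so R_B^{AB} = 90.6 kN and R_A = 52 − 90.6 = -38.6 kN.
Span BC, ΣM about C: R_B^{BC}·9.5 = 1522 + 240.6, so R_B^{BC} = 185.5 kN and R_C = 243 − 185.5 = 57.47 kN.
R_B = 90.6 + 185.5 = 276.1 kN.

R_B = 276.1 kN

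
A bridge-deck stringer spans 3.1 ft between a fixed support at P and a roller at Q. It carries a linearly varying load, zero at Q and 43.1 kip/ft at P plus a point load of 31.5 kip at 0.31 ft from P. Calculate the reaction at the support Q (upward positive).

Choose R_Q as the redundant. The primary structure is the cantilever fixed at P.
Primary-structure tip deflection at Q by superposition:
  triangular load, peak 43.1 at the fixed end: w₀L⁴/(30EI) = 132.7/EI
  point load 31.5 at a = 0.31: Pa²(3L − a)/(6EI) = 4.536/EI
  δ_0 = 137.2/EI
Tip deflection under a unit load at Q: L³/(3EI) = 9.93/EI.
The prop prevents deflection at Q: R_Q = δ_0/δ_{QQ} = 137.2/9.93 = 13.82 kip.

R_Q = 13.82 kip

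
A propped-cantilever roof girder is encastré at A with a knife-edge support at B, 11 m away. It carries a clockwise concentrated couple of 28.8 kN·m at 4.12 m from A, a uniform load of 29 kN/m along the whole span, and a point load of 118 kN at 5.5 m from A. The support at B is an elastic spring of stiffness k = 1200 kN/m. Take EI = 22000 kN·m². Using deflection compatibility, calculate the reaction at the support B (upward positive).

Remove the prop at B; the released (primary) structure is a cantilever built in at A.
Deflection at B on the released cantilever, summing each load's contribution:
  clockwise couple 28.8 at a = 4.12: M₀a(2L − a)/(2EI) = 1061/EI
  UDL 29: wL⁴/(8EI) = 53074/EI
  point load 118 at a = 5.5: Pa²(3L − a)/(6EI) = 16360/EI
  δ_0 = 70495/EI
Flexibility coefficient — unit upward force at B: δ_{BB} = L³/(3EI) = 443.7/EI.
With EI = 22000 kN·m²: δ_0 = 3.2043 m and δ_{BB} = 0.020167 m/kN.
Compatibility — the spring shortens by R_B/k under the reaction it provides: δ_0 − R_B·δ_{BB} = R_B/k. With 1/k = 0.000833 m/kN, R_B = δ_0 / (δ_{BB} + 1/k) = 3.2043 / (0.020167 + 0.000833) = 152.6 kN.

R_B = 152.6 kN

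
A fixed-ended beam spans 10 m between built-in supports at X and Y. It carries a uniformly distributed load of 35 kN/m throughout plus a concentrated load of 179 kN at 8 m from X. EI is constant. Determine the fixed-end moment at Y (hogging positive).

M_Y = 520.8 kN·m

Take the two fixed-end moments M_X, M_Y as redundants; the released structure is the simple span XY.
End rotations of the released simple span under the applied load (×1/EI):
  at X: UDL 35: wL³/(24EI) = 1458/EI
  at Y: UDL 35: wL³/(24EI) = 1458/EI
  at X: point load 179 at a = 8: Pab(L + b)/(6LEI) = 572.8/EI
  at Y: point load 179 at a = 8: Pab(L + a)/(6LEI) = 859.2/EI
  θ_X0 = 2031/EI,  θ_Y0 = 2318/EI
Flexibility coefficients: a unit moment at one end gives L/(3EI) there and L/(6EI) at the far end, so f₁₁ = f₂₂ = 3.333/EI and f₁₂ = f₂₁ = 1.667/EI.
Compatibility — zero rotation at each built-in end:
  3.333 M_X + 1.667 M_Y = 2031
  1.667 M_X + 3.333 M_Y = 2318
Solving the pair gives M_X = 348.9 kN·m and M_Y = 520.8 kN·m (hogging).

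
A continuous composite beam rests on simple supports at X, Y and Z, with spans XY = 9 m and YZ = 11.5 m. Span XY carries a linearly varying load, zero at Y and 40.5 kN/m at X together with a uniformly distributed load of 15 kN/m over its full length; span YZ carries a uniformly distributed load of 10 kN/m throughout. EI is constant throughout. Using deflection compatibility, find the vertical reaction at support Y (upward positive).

Release continuity at Y by inserting a hinge; the redundant is the internal moment M_Y. The primary structure is two simply-supported spans XY and YZ.
Discontinuity in slope at Y on the released structure — sum the simple-span end rotations:
  span XY: triangular load, peak 40.5: 7w₀L³/(360EI) = 574.1/EI
  span XY: UDL 15: wL³/(24EI) = 455.6/EI
  span YZ: UDL 10: wL³/(24EI) = 633.7/EI
  relative rotation θ_0 = (1030 + 633.7)/EI = 1663/EI
A unit hogging moment at Y produces rotation L₁/(3EI) + L₂/(3EI) = 6.833/EI.
Compatibility: M_Y·(L₁+L₂)/(3EI) = θ_0, giving M_Y = 243.4 kN·m (hogging).
Span XY, ΣM about X with M_Y applied at Y: R_Y^{XY}·9 = 1154 + 243.4, so R_Y^{XY} = 155.3 kN and R_X = 317.2 − 155.3 = 162 kN.
Span YZ, ΣM about Z: R_Y^{YZ}·11.5 = 661.2 + 243.4, so R_Y^{YZ} = 78.67 kN and R_Z = 115 − 78.67 = 36.33 kN.
R_Y = 155.3 + 78.67 = 234 kN.

R_Y = 234 kN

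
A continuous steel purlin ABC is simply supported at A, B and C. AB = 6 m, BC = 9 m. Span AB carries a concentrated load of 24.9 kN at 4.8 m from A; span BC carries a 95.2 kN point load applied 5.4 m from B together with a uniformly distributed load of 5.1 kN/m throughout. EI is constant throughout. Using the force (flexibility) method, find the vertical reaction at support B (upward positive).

R_B = 115.9 kN

Take M_B as the redundant. Released structure: two simple spans AB and BC with a hinge at B.
Discontinuity in slope at B on the released structure — sum the simple-span end rotations:
  span AB: point load 24.9 at a = 4.8: Pab(L + a)/(6LEI) = 43.03/EI
  span BC: point load 95.2 at a = 5.4: Pab(L + b)/(6LEI) = 431.8/EI
  span BC: UDL 5.1: wL³/(24EI) = 154.9/EI
  relative rotation θ_0 = (43.03 + 586.7)/EI = 629.8/EI
A unit hogging moment at B produces rotation L₁/(3EI) + L₂/(3EI) = 5/EI.
Slope continuity at B: θ_0 = M_B·5/EI, so M_B = 629.8/5 = 126 kN·m (hogging).
Span AB, ΣM about A with M_B applied at B: R_B^{AB}·6 = 119.5 + 126, so R_B^{AB} = 40.91 kN and R_A = 24.9 − 40.91 = -16.01 kN.
Span BC, ΣM about C: R_B^{BC}·9 = 549.3 + 126, so R_B^{BC} = 75.02 kN and R_C = 141.1 − 75.02 = 66.08 kN.
R_B = 40.91 + 75.02 = 115.9 kN.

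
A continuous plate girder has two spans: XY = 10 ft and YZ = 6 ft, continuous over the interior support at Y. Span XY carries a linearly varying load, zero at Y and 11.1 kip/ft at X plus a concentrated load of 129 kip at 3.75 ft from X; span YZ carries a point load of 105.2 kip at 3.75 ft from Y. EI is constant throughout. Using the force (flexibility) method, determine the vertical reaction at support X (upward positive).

R_X = 96.77 kip

Release continuity at Y by inserting a hinge; the redundant is the internal moment M_Y. The primary structure is two simply-supported spans XY and YZ.
Rotations at Y on the released spans (each span's end-slope, ×1/EI):
  span XY: triangular load, peak 11.1: 7w₀L³/(360EI) = 215.8/EI
  span XY: point load 129 at a = 3.75: Pab(L + a)/(6LEI) = 692.9/EI
  span YZ: point load 105.2 at a = 3.75: Pab(L + b)/(6LEI) = 203.4/EI
  relative rotation θ_0 = (908.7 + 203.4)/EI = 1112/EI
A unit hogging moment at Y produces rotation L₁/(3EI) + L₂/(3EI) = 5.333/EI.
Compatibility: M_Y·(L₁+L₂)/(3EI) = θ_0, giving M_Y = 208.5 kip·ft (hogging).
Span XY, ΣM about X with M_Y applied at Y: R_Y^{XY}·10 = 668.8 + 208.5, so R_Y^{XY} = 87.73 kip and R_X = 184.5 − 87.73 = 96.77 kip.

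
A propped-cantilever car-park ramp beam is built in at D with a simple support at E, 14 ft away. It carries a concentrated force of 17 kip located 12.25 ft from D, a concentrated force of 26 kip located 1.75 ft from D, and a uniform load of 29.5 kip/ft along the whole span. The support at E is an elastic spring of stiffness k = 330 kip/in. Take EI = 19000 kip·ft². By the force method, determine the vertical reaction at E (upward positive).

Remove the prop at E; the released (primary) structure is a cantilever built in at D.
Deflection at E on the released cantilever, summing each load's contribution:
  point load 17 at a = 12.25: Pa²(3L − a)/(6EI) = 12649/EI
  point load 26 at a = 1.75: Pa²(3L − a)/(6EI) = 534.2/EI
  UDL 29.5: wL⁴/(8EI) = 141659/EI
  δ_0 = 154842/EI
Flexibility coefficient — unit upward force at E: δ_{EE} = L³/(3EI) = 914.7/EI.
With EI = 19000 kip·ft²: δ_0 = 8.1496 ft and δ_{EE} = 0.04814 ft/kip.
Compatibility — the spring shortens by R_E/k under the reaction it provides: δ_0 − R_E·δ_{EE} = R_E/k. With 1/k = 1/(330×12) ft/kip = 0.000253 ft/kip, R_E = δ_0 / (δ_{EE} + 1/k) = 8.1496 / (0.04814 + 0.000253) = 168.4 kip.

R_E = 168.4 kip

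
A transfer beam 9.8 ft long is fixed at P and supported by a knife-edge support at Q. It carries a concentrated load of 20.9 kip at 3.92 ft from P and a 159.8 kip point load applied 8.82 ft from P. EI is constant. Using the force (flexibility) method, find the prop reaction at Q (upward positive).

R_Q = 140.3 kip

Take the reaction at Q as the redundant and release it; the primary structure is a cantilever fixed at P.
Downward deflection at the released point Q due to the loads:
  point load 20.9 at a = 3.92: Pa²(3L − a)/(6EI) = 1364/EI
  point load 159.8 at a = 8.82: Pa²(3L − a)/(6EI) = 42639/EI
  δ_0 = 44003/EI
Tip deflection under a unit load at Q: L³/(3EI) = 313.7/EI.
The prop prevents deflection at Q: R_Q = δ_0/δ_{QQ} = 44003/313.7 = 140.3 kip.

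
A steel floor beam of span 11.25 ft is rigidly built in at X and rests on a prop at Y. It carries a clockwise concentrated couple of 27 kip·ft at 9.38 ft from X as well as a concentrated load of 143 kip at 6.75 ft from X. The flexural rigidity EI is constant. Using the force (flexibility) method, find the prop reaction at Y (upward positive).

R_Y = 65.28 kip

Release the roller at Y. Primary structure: cantilever fixed at X.
Primary-structure tip deflection at Y by superposition:
  clockwise couple 27 at a = 9.38: M₀a(2L − a)/(2EI) = 1661/EI
  point load 143 at a = 6.75: Pa²(3L − a)/(6EI) = 29319/EI
  δ_0 = 30981/EI
Flexibility coefficient — unit upward force at Y: δ_{YY} = L³/(3EI) = 474.6/EI.
Compatibility at Y: δ_0 − R_Y·δ_{YY} = 0, so R_Y = 30981/474.6 = 65.28 kip.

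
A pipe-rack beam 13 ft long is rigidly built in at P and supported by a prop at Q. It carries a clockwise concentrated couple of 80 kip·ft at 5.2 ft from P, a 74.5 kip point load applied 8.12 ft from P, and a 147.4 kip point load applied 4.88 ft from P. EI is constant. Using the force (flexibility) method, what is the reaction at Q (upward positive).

R_Q = 67.69 kip

Release the roller at Q. Primary structure: cantilever fixed at P.
Free-end deflection of the primary structure under the applied loading (downward +):
  clockwise couple 80 at a = 5.2: M₀a(2L − a)/(2EI) = 4326/EI
  point load 74.5 at a = 8.12: Pa²(3L − a)/(6EI) = 25281/EI
  point load 147.4 at a = 4.88: Pa²(3L − a)/(6EI) = 19962/EI
  δ_0 = 49569/EI
Tip deflection under a unit load at Q: L³/(3EI) = 732.3/EI.
Compatibility at Q: δ_0 − R_Q·δ_{QQ} = 0, so R_Q = 49569/732.3 = 67.69 kip.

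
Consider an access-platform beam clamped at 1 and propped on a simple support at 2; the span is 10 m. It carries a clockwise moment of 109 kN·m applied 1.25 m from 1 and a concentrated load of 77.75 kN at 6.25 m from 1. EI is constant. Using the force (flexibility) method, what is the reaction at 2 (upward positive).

Take the reaction at 2 as the redundant and release it; the primary structure is a cantilever fixed at 1.
Downward deflection at the released point 2 due to the loads:
  clockwise couple 109 at a = 1.25: M₀a(2L − a)/(2EI) = 1277/EI
  point load 77.75 at a = 6.25: Pa²(3L − a)/(6EI) = 12022/EI
  δ_0 = 13299/EI
Flexibility coefficient — unit upward force at 2: δ_{22} = L³/(3EI) = 333.3/EI.
The prop prevents deflection at 2: R_2 = δ_0/δ_{22} = 13299/333.3 = 39.9 kN.

R_2 = 39.9 kN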